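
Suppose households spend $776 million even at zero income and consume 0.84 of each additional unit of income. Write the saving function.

S = Y − C = Y − (776 + 0.84Y) = -776 + (1 − 0.84)Y

S = -776 + 0.16Y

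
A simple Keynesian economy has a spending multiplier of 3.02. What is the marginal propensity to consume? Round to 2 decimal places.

k = 1/(1 − MPC), so 1 − MPC = 1/k = 1/3.02 = 0.3311
MPC = 1 − 0.3311 = 0.67

MPC = 0.67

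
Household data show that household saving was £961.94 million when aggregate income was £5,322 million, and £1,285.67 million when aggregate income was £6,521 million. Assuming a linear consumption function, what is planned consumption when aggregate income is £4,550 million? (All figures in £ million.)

C = 3796.5

MPS = ΔS/ΔY = (1285.67 − 961.94)/(6521 − 5322) = 323.73/1199 = 0.27
MPC = 1 − MPS = 0.73
Autonomous saving = 961.94 − 0.27(5322) = -475, so a = 475
C = 475 + 0.73(4550) = 475 + 3321.5 = 3796.5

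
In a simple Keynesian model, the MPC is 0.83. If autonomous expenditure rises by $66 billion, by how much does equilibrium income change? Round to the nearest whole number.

The multiplier is 1/(1 − MPC) = 1/0.17.
ΔY = 66/0.17 = 388.24 ≈ 388

ΔY ≈ 388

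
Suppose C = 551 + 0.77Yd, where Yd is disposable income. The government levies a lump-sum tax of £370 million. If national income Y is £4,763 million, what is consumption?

Yd = Y − T = 4763 − 370 = 4393
C = 551 + 0.77(4393) = 551 + 3382.61 = 3933.61

C = 3933.61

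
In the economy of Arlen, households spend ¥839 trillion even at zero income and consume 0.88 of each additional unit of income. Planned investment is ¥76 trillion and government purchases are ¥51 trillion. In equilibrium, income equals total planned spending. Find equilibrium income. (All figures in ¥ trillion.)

Y = C + I + G = 839 + 0.88Y + 76 + 51
Y − 0.88Y = 966
0.12Y = 966, so Y = 966/0.12 = 8050

Y = 8050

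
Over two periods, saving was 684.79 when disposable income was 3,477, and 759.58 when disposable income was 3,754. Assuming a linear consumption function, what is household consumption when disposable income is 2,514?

C = 2089.22

MPS = ΔS/ΔY = (759.58 − 684.79)/(3754 − 3477) = 74.79/277 = 0.27
MPC = 1 − MPS = 0.73
Autonomous saving = 684.79 − 0.27(3477) = -254, so a = 254
C = 254 + 0.73(2514) = 254 + 1835.22 = 2089.22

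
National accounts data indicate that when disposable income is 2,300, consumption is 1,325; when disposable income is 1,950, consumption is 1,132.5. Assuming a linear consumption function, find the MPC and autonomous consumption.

MPC = ΔC/ΔY = (1325 − 1132.5)/(2300 − 1950) = 192.5/350 = 0.55
a = C − MPC·Y = 1132.5 − 0.55(1950) = 1132.5 − 1072.5 = 60

MPC = 0.55; a = 60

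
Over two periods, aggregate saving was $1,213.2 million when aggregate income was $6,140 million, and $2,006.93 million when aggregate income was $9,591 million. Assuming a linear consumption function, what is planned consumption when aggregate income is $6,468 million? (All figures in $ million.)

MPS = ΔS/ΔY = (2006.93 − 1213.2)/(9591 − 6140) = 793.73/3451 = 0.23
MPC = 1 − MPS = 0.77
Autonomous saving = 1213.2 − 0.23(6140) = -199, so a = 199
C = 199 + 0.77(6468) = 199 + 4980.36 = 5179.36

C = 5179.36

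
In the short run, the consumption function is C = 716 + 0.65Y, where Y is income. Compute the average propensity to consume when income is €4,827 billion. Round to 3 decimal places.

C = 716 + 0.65(4827) = 3853.55
APC = C/Y = 3853.55/4827 = 0.798

APC = 0.798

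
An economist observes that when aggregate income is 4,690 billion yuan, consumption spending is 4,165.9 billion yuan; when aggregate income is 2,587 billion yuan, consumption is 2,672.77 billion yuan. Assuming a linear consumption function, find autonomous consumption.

a = 836

MPC = ΔC/ΔY = (4165.9 − 2672.77)/(4690 − 2587) = 1493.13/2103 = 0.71
a = C − MPC·Y = 2672.77 − 0.71(2587) = 2672.77 − 1836.77 = 836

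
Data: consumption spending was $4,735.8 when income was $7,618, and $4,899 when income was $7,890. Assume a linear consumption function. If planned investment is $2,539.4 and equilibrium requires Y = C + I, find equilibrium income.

Y = 6761

MPC = (4899 − 4735.8)/(7890 − 7618) = 163.2/272 = 0.6
a = 4735.8 − 0.6(7618) = 165
Equilibrium: Y = 165 + 0.6Y + 2539.4
0.4Y = 2704.4, so Y = 2704.4/0.4 = 6761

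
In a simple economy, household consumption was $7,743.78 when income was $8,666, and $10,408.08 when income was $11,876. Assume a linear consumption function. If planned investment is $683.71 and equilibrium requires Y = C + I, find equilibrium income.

Y = 7263

MPC = (10408.08 − 7743.78)/(11876 − 8666) = 2664.3/3210 = 0.83
a = 7743.78 − 0.83(8666) = 551
Equilibrium: Y = 551 + 0.83Y + 683.71
0.17Y = 1234.71, so Y = 1234.71/0.17 = 7263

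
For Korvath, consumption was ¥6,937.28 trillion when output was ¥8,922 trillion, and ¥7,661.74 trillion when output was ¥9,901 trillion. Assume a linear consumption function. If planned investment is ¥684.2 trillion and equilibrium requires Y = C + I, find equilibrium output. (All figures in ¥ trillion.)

MPC = (7661.74 − 6937.28)/(9901 − 8922) = 724.46/979 = 0.74
a = 6937.28 − 0.74(8922) = 335
Equilibrium: Y = 335 + 0.74Y + 684.2
0.26Y = 1019.2, so Y = 1019.2/0.26 = 3920

Y = 3920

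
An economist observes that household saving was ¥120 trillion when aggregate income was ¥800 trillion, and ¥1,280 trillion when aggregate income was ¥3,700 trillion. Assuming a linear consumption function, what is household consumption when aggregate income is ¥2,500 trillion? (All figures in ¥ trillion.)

C = 1700

MPS = ΔS/ΔY = (1280 − 120)/(3700 − 800) = 1160/2900 = 0.4
MPC = 1 − MPS = 0.6
Autonomous saving = 120 − 0.4(800) = -200, so a = 200
C = 200 + 0.6(2500) = 200 + 1500 = 1700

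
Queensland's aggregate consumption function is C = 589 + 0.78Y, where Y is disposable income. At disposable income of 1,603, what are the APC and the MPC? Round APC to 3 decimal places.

MPC = 0.78 (the slope of the consumption function)
C = 589 + 0.78(1603) = 1839.34, so APC = 1839.34/1603 = 1.147

APC = 1.147; MPC = 0.78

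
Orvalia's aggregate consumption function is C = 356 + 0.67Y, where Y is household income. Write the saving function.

S = -356 + 0.33Y

S = Y − C = Y − (356 + 0.67Y) = -356 + (1 − 0.67)Y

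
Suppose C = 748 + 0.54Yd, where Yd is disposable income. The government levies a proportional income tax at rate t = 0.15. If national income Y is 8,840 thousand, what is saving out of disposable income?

Yd = (1 − 0.15)(8840) = 0.85(8840) = 7514
C = 748 + 0.54(7514) = 748 + 4057.56 = 4805.56
S = Yd − C = 7514 − 4805.56 = 2708.44

S = 2708.44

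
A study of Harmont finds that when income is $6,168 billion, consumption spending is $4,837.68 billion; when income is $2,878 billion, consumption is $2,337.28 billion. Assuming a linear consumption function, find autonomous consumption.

MPC = ΔC/ΔY = (4837.68 − 2337.28)/(6168 − 2878) = 2500.4/3290 = 0.76
a = C − MPC·Y = 2337.28 − 0.76(2878) = 2337.28 − 2187.28 = 150

a = 150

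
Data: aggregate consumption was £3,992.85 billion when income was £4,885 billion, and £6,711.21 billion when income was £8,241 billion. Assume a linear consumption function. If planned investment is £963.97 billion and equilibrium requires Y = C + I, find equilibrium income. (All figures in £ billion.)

MPC = (6711.21 − 3992.85)/(8241 − 4885) = 2718.36/3356 = 0.81
a = 3992.85 − 0.81(4885) = 36
Equilibrium: Y = 36 + 0.81Y + 963.97
0.19Y = 999.97, so Y = 999.97/0.19 = 5263

Y = 5263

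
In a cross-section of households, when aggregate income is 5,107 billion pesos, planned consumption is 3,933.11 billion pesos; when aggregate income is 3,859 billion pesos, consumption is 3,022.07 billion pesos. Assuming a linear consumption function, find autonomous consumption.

a = 205

MPC = ΔC/ΔY = (3933.11 − 3022.07)/(5107 − 3859) = 911.04/1248 = 0.73
a = C − MPC·Y = 3022.07 − 0.73(3859) = 3022.07 − 2817.07 = 205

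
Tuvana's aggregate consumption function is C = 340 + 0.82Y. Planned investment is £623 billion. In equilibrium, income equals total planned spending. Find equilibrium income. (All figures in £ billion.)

Y = C + I = 340 + 0.82Y + 623
Y − 0.82Y = 963
0.18Y = 963, so Y = 963/0.18 = 5350

Y = 5350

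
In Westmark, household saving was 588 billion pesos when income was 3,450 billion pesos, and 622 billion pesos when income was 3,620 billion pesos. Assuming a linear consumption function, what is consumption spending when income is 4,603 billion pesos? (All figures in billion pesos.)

MPS = ΔS/ΔY = (622 − 588)/(3620 − 3450) = 34/170 = 0.2
MPC = 1 − MPS = 0.8
Autonomous saving = 588 − 0.2(3450) = -102, so a = 102
C = 102 + 0.8(4603) = 102 + 3682.4 = 3784.4

C = 3784.4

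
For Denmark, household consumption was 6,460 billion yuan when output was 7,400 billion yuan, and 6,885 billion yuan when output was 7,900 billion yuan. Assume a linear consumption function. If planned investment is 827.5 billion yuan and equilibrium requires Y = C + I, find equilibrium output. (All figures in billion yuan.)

Y = 6650

MPC = (6885 − 6460)/(7900 − 7400) = 425/500 = 0.85
a = 6460 − 0.85(7400) = 170
Equilibrium: Y = 170 + 0.85Y + 827.5
0.15Y = 997.5, so Y = 997.5/0.15 = 6650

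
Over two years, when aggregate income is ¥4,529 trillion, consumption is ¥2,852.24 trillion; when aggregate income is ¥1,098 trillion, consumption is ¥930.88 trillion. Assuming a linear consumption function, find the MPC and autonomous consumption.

MPC = 0.56; a = 316

MPC = ΔC/ΔY = (2852.24 − 930.88)/(4529 − 1098) = 1921.36/3431 = 0.56
a = C − MPC·Y = 930.88 − 0.56(1098) = 930.88 − 614.88 = 316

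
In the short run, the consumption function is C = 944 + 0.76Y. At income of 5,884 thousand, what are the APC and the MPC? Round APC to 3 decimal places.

MPC = 0.76 (the slope of the consumption function)
C = 944 + 0.76(5884) = 5415.84, so APC = 5415.84/5884 = 0.920

APC = 0.920; MPC = 0.76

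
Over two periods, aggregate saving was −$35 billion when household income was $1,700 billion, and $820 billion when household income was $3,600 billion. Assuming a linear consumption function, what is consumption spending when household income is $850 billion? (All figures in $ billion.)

C = 1267.5

MPS = ΔS/ΔY = (820 − (-35))/(3600 − 1700) = 855/1900 = 0.45
MPC = 1 − MPS = 0.55
Autonomous saving = -35 − 0.45(1700) = -800, so a = 800
C = 800 + 0.55(850) = 800 + 467.5 = 1267.5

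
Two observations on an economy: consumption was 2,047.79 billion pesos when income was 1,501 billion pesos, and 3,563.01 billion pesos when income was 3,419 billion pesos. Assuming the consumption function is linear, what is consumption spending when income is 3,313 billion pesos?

MPC = (3563.01 − 2047.79)/(3419 − 1501) = 1515.22/1918 = 0.79
a = 2047.79 − 0.79(1501) = 2047.79 − 1185.79 = 862
C = 862 + 0.79(3313) = 862 + 2617.27 = 3479.27

C = 3479.27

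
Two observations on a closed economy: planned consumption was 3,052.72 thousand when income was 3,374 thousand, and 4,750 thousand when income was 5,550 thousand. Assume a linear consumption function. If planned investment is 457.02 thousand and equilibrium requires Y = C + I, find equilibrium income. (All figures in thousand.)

Y = 3991

MPC = (4750 − 3052.72)/(5550 − 3374) = 1697.28/2176 = 0.78
a = 3052.72 − 0.78(3374) = 421
Equilibrium: Y = 421 + 0.78Y + 457.02
0.22Y = 878.02, so Y = 878.02/0.22 = 3991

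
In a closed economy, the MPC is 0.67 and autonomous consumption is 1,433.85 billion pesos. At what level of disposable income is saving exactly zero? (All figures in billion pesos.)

Y = 4345

At break-even, C = Y: 1433.85 + 0.67Y = Y
0.33Y = 1433.85, so Y = 1433.85/0.33 = 4345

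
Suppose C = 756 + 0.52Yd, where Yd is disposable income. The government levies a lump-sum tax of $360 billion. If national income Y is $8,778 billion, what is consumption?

Yd = Y − T = 8778 − 360 = 8418
C = 756 + 0.52(8418) = 756 + 4377.36 = 5133.36

C = 5133.36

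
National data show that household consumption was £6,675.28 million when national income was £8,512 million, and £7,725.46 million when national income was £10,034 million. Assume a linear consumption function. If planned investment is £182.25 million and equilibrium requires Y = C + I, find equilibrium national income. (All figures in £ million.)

MPC = (7725.46 − 6675.28)/(10034 − 8512) = 1050.18/1522 = 0.69
a = 6675.28 − 0.69(8512) = 802
Equilibrium: Y = 802 + 0.69Y + 182.25
0.31Y = 984.25, so Y = 984.25/0.31 = 3175

Y = 3175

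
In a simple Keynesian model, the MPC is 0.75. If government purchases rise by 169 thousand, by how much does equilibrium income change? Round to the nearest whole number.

The multiplier is 1/(1 − MPC) = 1/0.25.
ΔY = 169/0.25 = 676.00 ≈ 676

ΔY ≈ 676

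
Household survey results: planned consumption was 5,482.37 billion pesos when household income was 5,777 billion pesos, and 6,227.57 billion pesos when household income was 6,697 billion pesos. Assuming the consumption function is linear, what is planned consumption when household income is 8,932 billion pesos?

C = 8037.92

MPC = (6227.57 − 5482.37)/(6697 − 5777) = 745.2/920 = 0.81
a = 5482.37 − 0.81(5777) = 5482.37 − 4679.37 = 803
C = 803 + 0.81(8932) = 803 + 7234.92 = 8037.92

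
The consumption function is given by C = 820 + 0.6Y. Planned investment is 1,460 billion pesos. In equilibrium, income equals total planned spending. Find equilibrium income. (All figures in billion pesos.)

Y = 5700

Y = C + I = 820 + 0.6Y + 1460
Y − 0.6Y = 2280
0.4Y = 2280, so Y = 2280/0.4 = 5700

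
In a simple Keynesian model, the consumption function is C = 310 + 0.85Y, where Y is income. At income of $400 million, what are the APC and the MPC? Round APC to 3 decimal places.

MPC = 0.85 (the slope of the consumption function)
C = 310 + 0.85(400) = 650, so APC = 650/400 = 1.625

APC = 1.625; MPC = 0.85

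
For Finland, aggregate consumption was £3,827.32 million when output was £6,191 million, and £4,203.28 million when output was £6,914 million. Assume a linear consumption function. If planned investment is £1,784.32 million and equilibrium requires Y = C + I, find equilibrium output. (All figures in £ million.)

Y = 4984

MPC = (4203.28 − 3827.32)/(6914 − 6191) = 375.96/723 = 0.52
a = 3827.32 − 0.52(6191) = 608
Equilibrium: Y = 608 + 0.52Y + 1784.32
0.48Y = 2392.32, so Y = 2392.32/0.48 = 4984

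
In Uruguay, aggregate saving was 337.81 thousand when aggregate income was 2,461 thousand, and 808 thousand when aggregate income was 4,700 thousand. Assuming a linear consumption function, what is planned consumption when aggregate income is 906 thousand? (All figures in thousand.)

C = 894.74

MPS = ΔS/ΔY = (808 − 337.81)/(4700 − 2461) = 470.19/2239 = 0.21
MPC = 1 − MPS = 0.79
Autonomous saving = 337.81 − 0.21(2461) = -179, so a = 179
C = 179 + 0.79(906) = 179 + 715.74 = 894.74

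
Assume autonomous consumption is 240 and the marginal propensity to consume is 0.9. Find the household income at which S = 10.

S = Y − C = -240 + 0.1Y
-240 + 0.1Y = 10, so 0.1Y = 250 and Y = 2500

Y = 2500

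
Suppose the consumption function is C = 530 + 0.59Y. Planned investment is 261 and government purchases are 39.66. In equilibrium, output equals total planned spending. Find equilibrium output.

Y = 2026

Y = C + I + G = 530 + 0.59Y + 261 + 39.66
Y − 0.59Y = 830.66
0.41Y = 830.66, so Y = 830.66/0.41 = 2026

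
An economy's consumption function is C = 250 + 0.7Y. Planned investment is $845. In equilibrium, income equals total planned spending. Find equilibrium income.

Y = 3650

Y = C + I = 250 + 0.7Y + 845
Y − 0.7Y = 1095
0.3Y = 1095, so Y = 1095/0.3 = 3650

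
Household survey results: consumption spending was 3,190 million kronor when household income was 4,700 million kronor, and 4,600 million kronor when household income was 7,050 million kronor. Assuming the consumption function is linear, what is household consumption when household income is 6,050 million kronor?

MPC = (4600 − 3190)/(7050 − 4700) = 1410/2350 = 0.6
a = 3190 − 0.6(4700) = 3190 − 2820 = 370
C = 370 + 0.6(6050) = 370 + 3630 = 4000

C = 4000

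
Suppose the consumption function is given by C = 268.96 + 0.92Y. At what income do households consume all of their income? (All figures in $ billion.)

Y = 3362

At break-even, C = Y: 268.96 + 0.92Y = Y
0.08Y = 268.96, so Y = 268.96/0.08 = 3362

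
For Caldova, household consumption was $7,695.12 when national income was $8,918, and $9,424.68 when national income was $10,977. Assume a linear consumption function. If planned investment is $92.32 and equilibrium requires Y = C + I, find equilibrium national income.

Y = 1852

MPC = (9424.68 − 7695.12)/(10977 − 8918) = 1729.56/2059 = 0.84
a = 7695.12 − 0.84(8918) = 204
Equilibrium: Y = 204 + 0.84Y + 92.32
0.16Y = 296.32, so Y = 296.32/0.16 = 1852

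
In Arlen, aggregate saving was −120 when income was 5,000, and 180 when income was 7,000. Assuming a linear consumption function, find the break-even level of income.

Y = 5800

MPS = ΔS/ΔY = (180 − (-120))/(7000 − 5000) = 300/2000 = 0.15
MPC = 1 − MPS = 0.85
From S(5000) = -120: −a + 0.15(5000) = -120, so a = 750 − (-120) = 870
Break-even (S = 0): Y = a/MPS = 870/0.15 = 5800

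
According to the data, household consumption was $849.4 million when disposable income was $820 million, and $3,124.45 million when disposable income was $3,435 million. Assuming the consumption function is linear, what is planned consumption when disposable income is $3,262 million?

C = 2973.94

MPC = (3124.45 − 849.4)/(3435 − 820) = 2275.05/2615 = 0.87
a = 849.4 − 0.87(820) = 849.4 − 713.4 = 136
C = 136 + 0.87(3262) = 136 + 2837.94 = 2973.94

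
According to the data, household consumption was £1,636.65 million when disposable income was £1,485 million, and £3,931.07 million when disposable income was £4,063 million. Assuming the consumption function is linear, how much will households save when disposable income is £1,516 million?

S = -148.24

MPC = (3931.07 − 1636.65)/(4063 − 1485) = 2294.42/2578 = 0.89
a = 1636.65 − 0.89(1485) = 1636.65 − 1321.65 = 315
C = 315 + 0.89(1516) = 1664.24
S = 1516 − 1664.24 = -148.24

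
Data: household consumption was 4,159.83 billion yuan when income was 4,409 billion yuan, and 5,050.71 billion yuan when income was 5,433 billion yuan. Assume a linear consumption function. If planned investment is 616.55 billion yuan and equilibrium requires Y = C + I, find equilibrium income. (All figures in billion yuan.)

Y = 7235

MPC = (5050.71 − 4159.83)/(5433 − 4409) = 890.88/1024 = 0.87
a = 4159.83 − 0.87(4409) = 324
Equilibrium: Y = 324 + 0.87Y + 616.55
0.13Y = 940.55, so Y = 940.55/0.13 = 7235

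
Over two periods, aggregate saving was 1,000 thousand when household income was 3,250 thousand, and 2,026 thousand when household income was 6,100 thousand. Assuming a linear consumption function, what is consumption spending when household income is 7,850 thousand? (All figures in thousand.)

C = 5194

MPS = ΔS/ΔY = (2026 − 1000)/(6100 − 3250) = 1026/2850 = 0.36
MPC = 1 − MPS = 0.64
Autonomous saving = 1000 − 0.36(3250) = -170, so a = 170
C = 170 + 0.64(7850) = 170 + 5024 = 5194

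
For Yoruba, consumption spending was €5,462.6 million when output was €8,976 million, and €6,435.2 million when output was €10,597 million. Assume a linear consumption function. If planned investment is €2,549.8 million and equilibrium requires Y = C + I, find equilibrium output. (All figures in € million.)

Y = 6567

MPC = (6435.2 − 5462.6)/(10597 − 8976) = 972.6/1621 = 0.6
a = 5462.6 − 0.6(8976) = 77
Equilibrium: Y = 77 + 0.6Y + 2549.8
0.4Y = 2626.8, so Y = 2626.8/0.4 = 6567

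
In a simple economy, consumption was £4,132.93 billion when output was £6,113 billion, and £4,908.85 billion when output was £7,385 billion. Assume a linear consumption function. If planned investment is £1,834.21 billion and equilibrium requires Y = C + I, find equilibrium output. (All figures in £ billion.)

MPC = (4908.85 − 4132.93)/(7385 − 6113) = 775.92/1272 = 0.61
a = 4132.93 − 0.61(6113) = 404
Equilibrium: Y = 404 + 0.61Y + 1834.21
0.39Y = 2238.21, so Y = 2238.21/0.39 = 5739

Y = 5739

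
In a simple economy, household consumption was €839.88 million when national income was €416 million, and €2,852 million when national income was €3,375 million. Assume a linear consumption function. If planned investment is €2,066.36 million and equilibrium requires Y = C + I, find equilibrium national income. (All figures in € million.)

MPC = (2852 − 839.88)/(3375 − 416) = 2012.12/2959 = 0.68
a = 839.88 − 0.68(416) = 557
Equilibrium: Y = 557 + 0.68Y + 2066.36
0.32Y = 2623.36, so Y = 2623.36/0.32 = 8198

Y = 8198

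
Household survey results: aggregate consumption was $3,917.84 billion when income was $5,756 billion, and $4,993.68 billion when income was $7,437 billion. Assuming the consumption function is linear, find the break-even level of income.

MPC = (4993.68 − 3917.84)/(7437 − 5756) = 1075.84/1681 = 0.64
a = 3917.84 − 0.64(5756) = 3917.84 − 3683.84 = 234
Break-even: Y = a/(1−MPC) = 234/0.36 = 650

Y = 650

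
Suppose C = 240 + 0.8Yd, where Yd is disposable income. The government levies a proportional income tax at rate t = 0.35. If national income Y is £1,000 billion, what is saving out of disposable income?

S = -110

Yd = (1 − 0.35)(1000) = 0.65(1000) = 650
C = 240 + 0.8(650) = 240 + 520 = 760
S = Yd − C = 650 − 760 = -110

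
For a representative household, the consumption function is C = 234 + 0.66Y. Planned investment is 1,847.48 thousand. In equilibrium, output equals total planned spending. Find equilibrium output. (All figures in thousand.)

Y = C + I = 234 + 0.66Y + 1847.48
Y − 0.66Y = 2081.48
0.34Y = 2081.48, so Y = 2081.48/0.34 = 6122

Y = 6122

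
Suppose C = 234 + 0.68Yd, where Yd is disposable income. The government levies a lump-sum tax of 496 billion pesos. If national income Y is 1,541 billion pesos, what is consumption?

Yd = Y − T = 1541 − 496 = 1045
C = 234 + 0.68(1045) = 234 + 710.6 = 944.6

C = 944.6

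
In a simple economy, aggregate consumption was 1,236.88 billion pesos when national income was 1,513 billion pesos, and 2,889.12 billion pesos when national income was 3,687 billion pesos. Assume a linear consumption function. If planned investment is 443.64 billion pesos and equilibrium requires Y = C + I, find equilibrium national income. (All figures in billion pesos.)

Y = 2211

MPC = (2889.12 − 1236.88)/(3687 − 1513) = 1652.24/2174 = 0.76
a = 1236.88 − 0.76(1513) = 87
Equilibrium: Y = 87 + 0.76Y + 443.64
0.24Y = 530.64, so Y = 530.64/0.24 = 2211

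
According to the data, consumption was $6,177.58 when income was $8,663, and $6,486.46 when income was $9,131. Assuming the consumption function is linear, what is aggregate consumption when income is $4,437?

C = 3388.42

MPC = (6486.46 − 6177.58)/(9131 − 8663) = 308.88/468 = 0.66
a = 6177.58 − 0.66(8663) = 6177.58 − 5717.58 = 460
C = 460 + 0.66(4437) = 460 + 2928.42 = 3388.42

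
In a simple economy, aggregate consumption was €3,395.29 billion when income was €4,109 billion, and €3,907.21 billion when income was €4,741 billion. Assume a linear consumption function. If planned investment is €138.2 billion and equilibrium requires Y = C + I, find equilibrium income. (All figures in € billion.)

MPC = (3907.21 − 3395.29)/(4741 − 4109) = 511.92/632 = 0.81
a = 3395.29 − 0.81(4109) = 67
Equilibrium: Y = 67 + 0.81Y + 138.2
0.19Y = 205.2, so Y = 205.2/0.19 = 1080

Y = 1080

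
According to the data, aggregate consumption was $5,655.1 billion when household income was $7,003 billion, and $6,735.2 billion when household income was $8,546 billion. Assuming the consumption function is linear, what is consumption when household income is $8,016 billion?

C = 6364.2

MPC = (6735.2 − 5655.1)/(8546 − 7003) = 1080.1/1543 = 0.7
a = 5655.1 − 0.7(7003) = 5655.1 − 4902.1 = 753
C = 753 + 0.7(8016) = 753 + 5611.2 = 6364.2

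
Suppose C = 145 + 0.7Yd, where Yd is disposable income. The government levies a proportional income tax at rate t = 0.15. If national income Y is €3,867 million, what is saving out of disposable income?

S = 841.085

Yd = (1 − 0.15)(3867) = 0.85(3867) = 3286.95
C = 145 + 0.7(3286.95) = 145 + 2300.865 = 2445.865
S = Yd − C = 3286.95 − 2445.865 = 841.085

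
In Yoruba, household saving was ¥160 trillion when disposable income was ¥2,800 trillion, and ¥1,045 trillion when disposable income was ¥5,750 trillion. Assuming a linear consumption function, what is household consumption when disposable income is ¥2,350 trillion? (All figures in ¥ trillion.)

C = 2325

MPS = ΔS/ΔY = (1045 − 160)/(5750 − 2800) = 885/2950 = 0.3
MPC = 1 − MPS = 0.7
Autonomous saving = 160 − 0.3(2800) = -680, so a = 680
C = 680 + 0.7(2350) = 680 + 1645 = 2325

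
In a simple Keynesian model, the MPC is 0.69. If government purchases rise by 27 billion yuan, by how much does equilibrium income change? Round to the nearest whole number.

ΔY ≈ 87

The multiplier is 1/(1 − MPC) = 1/0.31.
ΔY = 27/0.31 = 87.10 ≈ 87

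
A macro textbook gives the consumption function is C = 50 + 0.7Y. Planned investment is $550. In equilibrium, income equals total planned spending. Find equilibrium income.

Y = 2000

Y = C + I = 50 + 0.7Y + 550
Y − 0.7Y = 600
0.3Y = 600, so Y = 600/0.3 = 2000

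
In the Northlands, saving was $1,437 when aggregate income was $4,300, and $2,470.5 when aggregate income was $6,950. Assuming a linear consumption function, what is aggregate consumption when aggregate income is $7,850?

C = 5028.5

MPS = ΔS/ΔY = (2470.5 − 1437)/(6950 − 4300) = 1033.5/2650 = 0.39
MPC = 1 − MPS = 0.61
Autonomous saving = 1437 − 0.39(4300) = -240, so a = 240
C = 240 + 0.61(7850) = 240 + 4788.5 = 5028.5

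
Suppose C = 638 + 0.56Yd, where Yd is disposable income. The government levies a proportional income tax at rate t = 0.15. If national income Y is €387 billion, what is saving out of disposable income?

S = -493.262

Yd = (1 − 0.15)(387) = 0.85(387) = 328.95
C = 638 + 0.56(328.95) = 638 + 184.212 = 822.212
S = Yd − C = 328.95 − 822.212 = -493.262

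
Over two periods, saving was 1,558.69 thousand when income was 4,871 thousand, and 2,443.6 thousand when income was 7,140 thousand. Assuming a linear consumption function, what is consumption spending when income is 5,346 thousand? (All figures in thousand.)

MPS = ΔS/ΔY = (2443.6 − 1558.69)/(7140 − 4871) = 884.91/2269 = 0.39
MPC = 1 − MPS = 0.61
Autonomous saving = 1558.69 − 0.39(4871) = -341, so a = 341
C = 341 + 0.61(5346) = 341 + 3261.06 = 3602.06

C = 3602.06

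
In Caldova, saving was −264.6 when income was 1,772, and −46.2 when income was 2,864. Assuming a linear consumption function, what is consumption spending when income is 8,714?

C = 7590.2

MPS = ΔS/ΔY = (-46.2 − (-264.6))/(2864 − 1772) = 218.4/1092 = 0.2
MPC = 1 − MPS = 0.8
Autonomous saving = -264.6 − 0.2(1772) = -619, so a = 619
C = 619 + 0.8(8714) = 619 + 6971.2 = 7590.2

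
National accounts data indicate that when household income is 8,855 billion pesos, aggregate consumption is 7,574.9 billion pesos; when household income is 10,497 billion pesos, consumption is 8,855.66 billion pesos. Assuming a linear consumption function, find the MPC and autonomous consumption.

MPC = 0.78; a = 668

MPC = ΔC/ΔY = (8855.66 − 7574.9)/(10497 − 8855) = 1280.76/1642 = 0.78
a = C − MPC·Y = 7574.9 − 0.78(8855) = 7574.9 − 6906.9 = 668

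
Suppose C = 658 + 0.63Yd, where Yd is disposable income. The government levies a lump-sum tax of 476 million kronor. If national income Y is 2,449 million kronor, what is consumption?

C = 1900.99

Yd = Y − T = 2449 − 476 = 1973
C = 658 + 0.63(1973) = 658 + 1242.99 = 1900.99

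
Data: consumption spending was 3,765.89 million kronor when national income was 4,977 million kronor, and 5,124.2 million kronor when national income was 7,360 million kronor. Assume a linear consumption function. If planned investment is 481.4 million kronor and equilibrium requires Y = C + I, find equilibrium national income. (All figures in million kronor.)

MPC = (5124.2 − 3765.89)/(7360 − 4977) = 1358.31/2383 = 0.57
a = 3765.89 − 0.57(4977) = 929
Equilibrium: Y = 929 + 0.57Y + 481.4
0.43Y = 1410.4, so Y = 1410.4/0.43 = 3280

Y = 3280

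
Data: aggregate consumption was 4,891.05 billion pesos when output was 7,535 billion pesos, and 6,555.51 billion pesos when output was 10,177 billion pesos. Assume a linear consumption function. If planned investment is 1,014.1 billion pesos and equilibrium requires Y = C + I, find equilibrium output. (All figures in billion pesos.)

Y = 3130

MPC = (6555.51 − 4891.05)/(10177 − 7535) = 1664.46/2642 = 0.63
a = 4891.05 − 0.63(7535) = 144
Equilibrium: Y = 144 + 0.63Y + 1014.1
0.37Y = 1158.1, so Y = 1158.1/0.37 = 3130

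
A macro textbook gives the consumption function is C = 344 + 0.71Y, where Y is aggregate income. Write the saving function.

S = Y − C = Y − (344 + 0.71Y) = -344 + (1 − 0.71)Y

S = -344 + 0.29Y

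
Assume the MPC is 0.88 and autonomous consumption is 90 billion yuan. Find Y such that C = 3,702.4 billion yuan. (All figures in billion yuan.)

Y = 4105

90 + 0.88Y = 3702.4
0.88Y = 3612.4, so Y = 3612.4/0.88 = 4105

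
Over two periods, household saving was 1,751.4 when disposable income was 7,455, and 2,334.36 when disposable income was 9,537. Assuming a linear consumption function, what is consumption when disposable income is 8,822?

MPS = ΔS/ΔY = (2334.36 − 1751.4)/(9537 − 7455) = 582.96/2082 = 0.28
MPC = 1 − MPS = 0.72
Autonomous saving = 1751.4 − 0.28(7455) = -336, so a = 336
C = 336 + 0.72(8822) = 336 + 6351.84 = 6687.84

C = 6687.84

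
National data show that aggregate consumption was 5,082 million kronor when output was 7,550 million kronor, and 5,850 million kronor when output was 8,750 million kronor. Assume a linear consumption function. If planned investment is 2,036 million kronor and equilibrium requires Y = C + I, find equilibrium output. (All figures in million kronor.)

MPC = (5850 − 5082)/(8750 − 7550) = 768/1200 = 0.64
a = 5082 − 0.64(7550) = 250
Equilibrium: Y = 250 + 0.64Y + 2036
0.36Y = 2286, so Y = 2286/0.36 = 6350

Y = 6350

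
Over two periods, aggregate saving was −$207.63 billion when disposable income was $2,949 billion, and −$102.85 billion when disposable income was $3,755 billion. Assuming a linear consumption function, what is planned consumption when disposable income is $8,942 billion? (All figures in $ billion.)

MPS = ΔS/ΔY = (-102.85 − (-207.63))/(3755 − 2949) = 104.78/806 = 0.13
MPC = 1 − MPS = 0.87
Autonomous saving = -207.63 − 0.13(2949) = -591, so a = 591
C = 591 + 0.87(8942) = 591 + 7779.54 = 8370.54

C = 8370.54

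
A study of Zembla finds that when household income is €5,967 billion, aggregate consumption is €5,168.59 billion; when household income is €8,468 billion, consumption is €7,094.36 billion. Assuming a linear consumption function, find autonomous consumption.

MPC = ΔC/ΔY = (7094.36 − 5168.59)/(8468 − 5967) = 1925.77/2501 = 0.77
a = C − MPC·Y = 5168.59 − 0.77(5967) = 5168.59 − 4594.59 = 574

a = 574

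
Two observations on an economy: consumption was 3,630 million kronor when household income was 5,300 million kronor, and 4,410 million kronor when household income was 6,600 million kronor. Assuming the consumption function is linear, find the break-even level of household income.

MPC = (4410 − 3630)/(6600 − 5300) = 780/1300 = 0.6
a = 3630 − 0.6(5300) = 3630 − 3180 = 450
Break-even: Y = a/(1−MPC) = 450/0.4 = 1125

Y = 1125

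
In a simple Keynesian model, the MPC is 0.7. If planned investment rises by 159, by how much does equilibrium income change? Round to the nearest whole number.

ΔY ≈ 530

The multiplier is 1/(1 − MPC) = 1/0.3.
ΔY = 159/0.3 = 530.00 ≈ 530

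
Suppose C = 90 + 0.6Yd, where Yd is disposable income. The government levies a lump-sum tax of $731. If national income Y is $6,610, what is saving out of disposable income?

Yd = Y − T = 6610 − 731 = 5879
C = 90 + 0.6(5879) = 90 + 3527.4 = 3617.4
S = Yd − C = 5879 − 3617.4 = 2261.6

S = 2261.6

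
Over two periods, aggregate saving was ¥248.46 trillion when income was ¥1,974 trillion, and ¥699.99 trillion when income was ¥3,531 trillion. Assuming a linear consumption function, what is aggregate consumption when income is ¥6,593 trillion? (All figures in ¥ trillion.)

C = 5005.03

MPS = ΔS/ΔY = (699.99 − 248.46)/(3531 − 1974) = 451.53/1557 = 0.29
MPC = 1 − MPS = 0.71
Autonomous saving = 248.46 − 0.29(1974) = -324, so a = 324
C = 324 + 0.71(6593) = 324 + 4681.03 = 5005.03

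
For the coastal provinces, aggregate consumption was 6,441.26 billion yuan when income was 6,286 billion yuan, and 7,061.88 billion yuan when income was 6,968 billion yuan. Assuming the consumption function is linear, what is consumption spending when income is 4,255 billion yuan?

C = 4593.05

MPC = (7061.88 − 6441.26)/(6968 − 6286) = 620.62/682 = 0.91
a = 6441.26 − 0.91(6286) = 6441.26 − 5720.26 = 721
C = 721 + 0.91(4255) = 721 + 3872.05 = 4593.05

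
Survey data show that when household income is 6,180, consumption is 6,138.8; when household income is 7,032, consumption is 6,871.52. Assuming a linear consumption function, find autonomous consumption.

MPC = ΔC/ΔY = (6871.52 − 6138.8)/(7032 − 6180) = 732.72/852 = 0.86
a = C − MPC·Y = 6138.8 − 0.86(6180) = 6138.8 − 5314.8 = 824

a = 824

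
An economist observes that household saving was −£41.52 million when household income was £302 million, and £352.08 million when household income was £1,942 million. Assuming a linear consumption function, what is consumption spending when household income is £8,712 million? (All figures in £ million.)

C = 6735.12

MPS = ΔS/ΔY = (352.08 − (-41.52))/(1942 − 302) = 393.6/1640 = 0.24
MPC = 1 − MPS = 0.76
Autonomous saving = -41.52 − 0.24(302) = -114, so a = 114
C = 114 + 0.76(8712) = 114 + 6621.12 = 6735.12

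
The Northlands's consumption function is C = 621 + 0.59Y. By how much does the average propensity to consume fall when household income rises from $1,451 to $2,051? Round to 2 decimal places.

ΔAPC = 0.13

At Y = 1451: C = 621 + 0.59(1451) = 1477.09, APC = 1477.09/1451 = 1.018
At Y = 2051: C = 1831.09, APC = 1831.09/2051 = 0.893
Fall in APC = 1.018 − 0.893 = 0.125 ≈ 0.13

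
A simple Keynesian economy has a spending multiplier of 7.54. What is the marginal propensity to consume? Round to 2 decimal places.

k = 1/(1 − MPC), so 1 − MPC = 1/k = 1/7.54 = 0.1326
MPC = 1 − 0.1326 = 0.87

MPC = 0.87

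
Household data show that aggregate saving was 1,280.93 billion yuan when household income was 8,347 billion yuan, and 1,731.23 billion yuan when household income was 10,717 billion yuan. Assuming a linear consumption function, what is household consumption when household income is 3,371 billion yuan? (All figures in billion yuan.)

C = 3035.51

MPS = ΔS/ΔY = (1731.23 − 1280.93)/(10717 − 8347) = 450.3/2370 = 0.19
MPC = 1 − MPS = 0.81
Autonomous saving = 1280.93 − 0.19(8347) = -305, so a = 305
C = 305 + 0.81(3371) = 305 + 2730.51 = 3035.51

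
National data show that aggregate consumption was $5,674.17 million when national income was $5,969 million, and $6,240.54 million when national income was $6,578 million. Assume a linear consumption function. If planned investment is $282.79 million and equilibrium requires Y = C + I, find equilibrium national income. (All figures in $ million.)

Y = 5797

MPC = (6240.54 − 5674.17)/(6578 − 5969) = 566.37/609 = 0.93
a = 5674.17 − 0.93(5969) = 123
Equilibrium: Y = 123 + 0.93Y + 282.79
0.07Y = 405.79, so Y = 405.79/0.07 = 5797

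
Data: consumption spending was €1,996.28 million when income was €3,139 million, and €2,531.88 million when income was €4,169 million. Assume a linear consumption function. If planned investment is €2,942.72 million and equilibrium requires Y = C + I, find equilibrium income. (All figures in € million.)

MPC = (2531.88 − 1996.28)/(4169 − 3139) = 535.6/1030 = 0.52
a = 1996.28 − 0.52(3139) = 364
Equilibrium: Y = 364 + 0.52Y + 2942.72
0.48Y = 3306.72, so Y = 3306.72/0.48 = 6889

Y = 6889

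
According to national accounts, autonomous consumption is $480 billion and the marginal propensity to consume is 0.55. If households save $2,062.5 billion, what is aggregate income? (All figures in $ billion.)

S = Y − C = -480 + 0.45Y
-480 + 0.45Y = 2062.5, so 0.45Y = 2542.5 and Y = 5650

Y = 5650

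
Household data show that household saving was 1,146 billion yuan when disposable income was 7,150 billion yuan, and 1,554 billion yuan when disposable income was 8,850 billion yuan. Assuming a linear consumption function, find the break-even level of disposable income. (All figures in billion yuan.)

MPS = ΔS/ΔY = (1554 − 1146)/(8850 − 7150) = 408/1700 = 0.24
MPC = 1 − MPS = 0.76
From S(7150) = 1146: −a + 0.24(7150) = 1146, so a = 1716 − 1146 = 570
Break-even (S = 0): Y = a/MPS = 570/0.24 = 2375

Y = 2375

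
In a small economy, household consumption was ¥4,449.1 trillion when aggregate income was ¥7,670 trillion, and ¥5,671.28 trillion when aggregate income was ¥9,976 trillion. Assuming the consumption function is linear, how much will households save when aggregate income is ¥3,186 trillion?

MPC = (5671.28 − 4449.1)/(9976 − 7670) = 1222.18/2306 = 0.53
a = 4449.1 − 0.53(7670) = 4449.1 − 4065.1 = 384
C = 384 + 0.53(3186) = 2072.58
S = 3186 − 2072.58 = 1113.42

S = 1113.42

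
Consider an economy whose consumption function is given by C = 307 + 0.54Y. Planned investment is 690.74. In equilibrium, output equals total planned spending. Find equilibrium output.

Y = 2169

Y = C + I = 307 + 0.54Y + 690.74
Y − 0.54Y = 997.74
0.46Y = 997.74, so Y = 997.74/0.46 = 2169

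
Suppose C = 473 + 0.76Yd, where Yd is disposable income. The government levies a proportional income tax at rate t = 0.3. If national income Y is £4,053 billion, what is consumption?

Yd = (1 − 0.3)(4053) = 0.7(4053) = 2837.1
C = 473 + 0.76(2837.1) = 473 + 2156.196 = 2629.196

C = 2629.196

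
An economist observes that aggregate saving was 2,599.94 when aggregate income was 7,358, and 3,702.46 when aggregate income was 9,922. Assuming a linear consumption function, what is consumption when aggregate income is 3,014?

MPS = ΔS/ΔY = (3702.46 − 2599.94)/(9922 − 7358) = 1102.52/2564 = 0.43
MPC = 1 − MPS = 0.57
Autonomous saving = 2599.94 − 0.43(7358) = -564, so a = 564
C = 564 + 0.57(3014) = 564 + 1717.98 = 2281.98

C = 2281.98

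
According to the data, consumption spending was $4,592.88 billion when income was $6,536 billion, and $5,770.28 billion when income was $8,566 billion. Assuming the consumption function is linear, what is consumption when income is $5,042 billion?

C = 3726.36

MPC = (5770.28 − 4592.88)/(8566 − 6536) = 1177.4/2030 = 0.58
a = 4592.88 − 0.58(6536) = 4592.88 − 3790.88 = 802
C = 802 + 0.58(5042) = 802 + 2924.36 = 3726.36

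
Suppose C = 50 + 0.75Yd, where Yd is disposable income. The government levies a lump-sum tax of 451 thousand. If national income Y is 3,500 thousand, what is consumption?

C = 2336.75

Yd = Y − T = 3500 − 451 = 3049
C = 50 + 0.75(3049) = 50 + 2286.75 = 2336.75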